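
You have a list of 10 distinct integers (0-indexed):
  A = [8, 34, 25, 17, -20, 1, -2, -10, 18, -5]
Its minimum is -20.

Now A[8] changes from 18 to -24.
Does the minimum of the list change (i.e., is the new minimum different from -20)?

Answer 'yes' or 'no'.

Old min = -20
Change: A[8] 18 -> -24
Changed element was NOT the min; min changes only if -24 < -20.
New min = -24; changed? yes

Answer: yes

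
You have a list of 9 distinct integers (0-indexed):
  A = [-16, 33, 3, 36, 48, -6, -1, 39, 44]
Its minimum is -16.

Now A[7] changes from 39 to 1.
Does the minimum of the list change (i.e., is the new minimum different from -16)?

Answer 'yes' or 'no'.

Answer: no

Derivation:
Old min = -16
Change: A[7] 39 -> 1
Changed element was NOT the min; min changes only if 1 < -16.
New min = -16; changed? no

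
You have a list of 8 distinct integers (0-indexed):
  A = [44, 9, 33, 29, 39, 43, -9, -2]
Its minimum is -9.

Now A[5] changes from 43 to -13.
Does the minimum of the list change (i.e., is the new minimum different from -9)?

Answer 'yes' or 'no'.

Old min = -9
Change: A[5] 43 -> -13
Changed element was NOT the min; min changes only if -13 < -9.
New min = -13; changed? yes

Answer: yes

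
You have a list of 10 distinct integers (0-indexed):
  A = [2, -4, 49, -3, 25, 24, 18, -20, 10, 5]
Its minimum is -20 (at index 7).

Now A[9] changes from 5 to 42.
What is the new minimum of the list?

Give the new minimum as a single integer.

Old min = -20 (at index 7)
Change: A[9] 5 -> 42
Changed element was NOT the old min.
  New min = min(old_min, new_val) = min(-20, 42) = -20

Answer: -20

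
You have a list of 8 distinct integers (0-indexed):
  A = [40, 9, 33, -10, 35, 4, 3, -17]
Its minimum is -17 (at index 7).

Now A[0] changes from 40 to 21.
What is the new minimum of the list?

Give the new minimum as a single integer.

Answer: -17

Derivation:
Old min = -17 (at index 7)
Change: A[0] 40 -> 21
Changed element was NOT the old min.
  New min = min(old_min, new_val) = min(-17, 21) = -17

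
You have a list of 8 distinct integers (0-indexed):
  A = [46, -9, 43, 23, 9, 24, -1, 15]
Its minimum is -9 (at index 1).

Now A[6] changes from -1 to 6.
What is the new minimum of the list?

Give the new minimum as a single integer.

Old min = -9 (at index 1)
Change: A[6] -1 -> 6
Changed element was NOT the old min.
  New min = min(old_min, new_val) = min(-9, 6) = -9

Answer: -9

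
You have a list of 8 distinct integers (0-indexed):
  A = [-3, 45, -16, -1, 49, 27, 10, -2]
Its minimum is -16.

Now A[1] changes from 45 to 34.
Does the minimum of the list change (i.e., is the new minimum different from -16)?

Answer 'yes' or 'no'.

Answer: no

Derivation:
Old min = -16
Change: A[1] 45 -> 34
Changed element was NOT the min; min changes only if 34 < -16.
New min = -16; changed? no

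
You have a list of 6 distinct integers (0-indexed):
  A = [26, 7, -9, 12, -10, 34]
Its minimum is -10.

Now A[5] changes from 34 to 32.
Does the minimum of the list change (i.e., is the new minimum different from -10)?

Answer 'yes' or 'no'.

Old min = -10
Change: A[5] 34 -> 32
Changed element was NOT the min; min changes only if 32 < -10.
New min = -10; changed? no

Answer: no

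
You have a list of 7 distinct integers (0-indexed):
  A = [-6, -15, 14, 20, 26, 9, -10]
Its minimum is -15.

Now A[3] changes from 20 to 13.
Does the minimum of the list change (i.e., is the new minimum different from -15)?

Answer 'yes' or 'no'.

Answer: no

Derivation:
Old min = -15
Change: A[3] 20 -> 13
Changed element was NOT the min; min changes only if 13 < -15.
New min = -15; changed? no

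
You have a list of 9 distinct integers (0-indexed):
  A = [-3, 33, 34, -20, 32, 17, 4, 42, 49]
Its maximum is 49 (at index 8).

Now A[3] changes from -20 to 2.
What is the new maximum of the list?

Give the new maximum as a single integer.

Old max = 49 (at index 8)
Change: A[3] -20 -> 2
Changed element was NOT the old max.
  New max = max(old_max, new_val) = max(49, 2) = 49

Answer: 49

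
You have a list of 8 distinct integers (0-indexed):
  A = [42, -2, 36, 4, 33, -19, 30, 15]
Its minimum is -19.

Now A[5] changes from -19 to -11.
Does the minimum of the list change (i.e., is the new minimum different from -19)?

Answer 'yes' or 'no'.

Old min = -19
Change: A[5] -19 -> -11
Changed element was the min; new min must be rechecked.
New min = -11; changed? yes

Answer: yes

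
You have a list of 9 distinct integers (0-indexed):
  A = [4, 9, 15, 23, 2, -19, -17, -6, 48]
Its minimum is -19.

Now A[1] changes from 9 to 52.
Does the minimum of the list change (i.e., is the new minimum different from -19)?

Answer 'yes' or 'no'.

Old min = -19
Change: A[1] 9 -> 52
Changed element was NOT the min; min changes only if 52 < -19.
New min = -19; changed? no

Answer: no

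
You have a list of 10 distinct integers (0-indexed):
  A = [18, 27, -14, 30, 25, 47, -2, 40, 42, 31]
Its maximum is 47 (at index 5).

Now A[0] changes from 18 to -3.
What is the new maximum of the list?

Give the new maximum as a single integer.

Answer: 47

Derivation:
Old max = 47 (at index 5)
Change: A[0] 18 -> -3
Changed element was NOT the old max.
  New max = max(old_max, new_val) = max(47, -3) = 47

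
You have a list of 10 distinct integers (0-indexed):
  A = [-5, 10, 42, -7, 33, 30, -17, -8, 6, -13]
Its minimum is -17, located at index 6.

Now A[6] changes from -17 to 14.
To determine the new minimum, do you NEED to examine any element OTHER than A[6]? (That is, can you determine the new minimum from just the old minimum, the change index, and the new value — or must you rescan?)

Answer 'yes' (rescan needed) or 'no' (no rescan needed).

Old min = -17 at index 6
Change at index 6: -17 -> 14
Index 6 WAS the min and new value 14 > old min -17. Must rescan other elements to find the new min.
Needs rescan: yes

Answer: yes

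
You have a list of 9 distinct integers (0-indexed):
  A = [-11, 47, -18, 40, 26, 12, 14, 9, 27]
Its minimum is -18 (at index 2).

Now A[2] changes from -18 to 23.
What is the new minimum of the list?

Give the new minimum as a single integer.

Old min = -18 (at index 2)
Change: A[2] -18 -> 23
Changed element WAS the min. Need to check: is 23 still <= all others?
  Min of remaining elements: -11
  New min = min(23, -11) = -11

Answer: -11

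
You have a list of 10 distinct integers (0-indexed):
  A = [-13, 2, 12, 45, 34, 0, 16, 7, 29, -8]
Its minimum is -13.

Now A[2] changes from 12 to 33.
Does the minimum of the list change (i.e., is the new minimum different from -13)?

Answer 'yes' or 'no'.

Old min = -13
Change: A[2] 12 -> 33
Changed element was NOT the min; min changes only if 33 < -13.
New min = -13; changed? no

Answer: no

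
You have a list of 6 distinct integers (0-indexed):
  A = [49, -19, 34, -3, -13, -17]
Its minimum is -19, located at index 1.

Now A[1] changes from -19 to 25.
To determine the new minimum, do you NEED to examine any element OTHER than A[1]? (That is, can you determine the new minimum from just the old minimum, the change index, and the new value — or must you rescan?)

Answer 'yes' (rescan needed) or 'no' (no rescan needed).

Answer: yes

Derivation:
Old min = -19 at index 1
Change at index 1: -19 -> 25
Index 1 WAS the min and new value 25 > old min -19. Must rescan other elements to find the new min.
Needs rescan: yes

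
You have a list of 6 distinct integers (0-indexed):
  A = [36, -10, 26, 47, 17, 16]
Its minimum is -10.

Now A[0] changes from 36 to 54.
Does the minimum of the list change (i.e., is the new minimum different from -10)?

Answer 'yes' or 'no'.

Old min = -10
Change: A[0] 36 -> 54
Changed element was NOT the min; min changes only if 54 < -10.
New min = -10; changed? no

Answer: no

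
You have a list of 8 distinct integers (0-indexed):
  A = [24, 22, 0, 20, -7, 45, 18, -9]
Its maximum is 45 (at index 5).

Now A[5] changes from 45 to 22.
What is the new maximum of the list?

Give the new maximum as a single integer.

Old max = 45 (at index 5)
Change: A[5] 45 -> 22
Changed element WAS the max -> may need rescan.
  Max of remaining elements: 24
  New max = max(22, 24) = 24

Answer: 24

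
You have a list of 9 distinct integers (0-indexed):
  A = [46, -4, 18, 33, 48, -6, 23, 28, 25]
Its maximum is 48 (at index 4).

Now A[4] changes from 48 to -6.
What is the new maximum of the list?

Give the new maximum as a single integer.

Old max = 48 (at index 4)
Change: A[4] 48 -> -6
Changed element WAS the max -> may need rescan.
  Max of remaining elements: 46
  New max = max(-6, 46) = 46

Answer: 46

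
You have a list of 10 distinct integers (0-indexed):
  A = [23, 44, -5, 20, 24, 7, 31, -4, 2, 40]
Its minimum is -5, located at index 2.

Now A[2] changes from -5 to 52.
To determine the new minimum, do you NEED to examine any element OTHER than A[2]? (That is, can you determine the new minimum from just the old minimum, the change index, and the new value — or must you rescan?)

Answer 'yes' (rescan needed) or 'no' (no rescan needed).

Old min = -5 at index 2
Change at index 2: -5 -> 52
Index 2 WAS the min and new value 52 > old min -5. Must rescan other elements to find the new min.
Needs rescan: yes

Answer: yes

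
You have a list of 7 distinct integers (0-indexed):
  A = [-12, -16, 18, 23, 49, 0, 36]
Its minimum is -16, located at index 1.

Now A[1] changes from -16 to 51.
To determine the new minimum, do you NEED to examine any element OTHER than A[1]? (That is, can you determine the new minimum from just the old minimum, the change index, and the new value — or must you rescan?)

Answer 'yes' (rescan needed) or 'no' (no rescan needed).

Old min = -16 at index 1
Change at index 1: -16 -> 51
Index 1 WAS the min and new value 51 > old min -16. Must rescan other elements to find the new min.
Needs rescan: yes

Answer: yes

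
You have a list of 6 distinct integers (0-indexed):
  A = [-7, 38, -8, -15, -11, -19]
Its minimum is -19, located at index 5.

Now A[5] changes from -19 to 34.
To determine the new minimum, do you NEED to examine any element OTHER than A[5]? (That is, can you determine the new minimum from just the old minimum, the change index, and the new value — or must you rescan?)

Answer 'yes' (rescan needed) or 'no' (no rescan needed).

Answer: yes

Derivation:
Old min = -19 at index 5
Change at index 5: -19 -> 34
Index 5 WAS the min and new value 34 > old min -19. Must rescan other elements to find the new min.
Needs rescan: yes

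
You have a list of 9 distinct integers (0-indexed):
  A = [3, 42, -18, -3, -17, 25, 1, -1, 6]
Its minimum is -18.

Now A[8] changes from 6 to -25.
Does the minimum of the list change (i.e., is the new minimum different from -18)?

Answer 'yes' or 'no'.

Old min = -18
Change: A[8] 6 -> -25
Changed element was NOT the min; min changes only if -25 < -18.
New min = -25; changed? yes

Answer: yes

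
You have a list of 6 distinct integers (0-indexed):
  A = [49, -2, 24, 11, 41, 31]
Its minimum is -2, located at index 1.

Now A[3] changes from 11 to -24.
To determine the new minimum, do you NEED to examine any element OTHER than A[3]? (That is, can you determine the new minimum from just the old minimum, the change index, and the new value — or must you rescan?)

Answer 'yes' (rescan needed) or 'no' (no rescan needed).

Answer: no

Derivation:
Old min = -2 at index 1
Change at index 3: 11 -> -24
Index 3 was NOT the min. New min = min(-2, -24). No rescan of other elements needed.
Needs rescan: no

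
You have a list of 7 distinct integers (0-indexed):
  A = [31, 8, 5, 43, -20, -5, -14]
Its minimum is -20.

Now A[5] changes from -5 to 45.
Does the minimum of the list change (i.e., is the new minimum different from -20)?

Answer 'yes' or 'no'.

Answer: no

Derivation:
Old min = -20
Change: A[5] -5 -> 45
Changed element was NOT the min; min changes only if 45 < -20.
New min = -20; changed? no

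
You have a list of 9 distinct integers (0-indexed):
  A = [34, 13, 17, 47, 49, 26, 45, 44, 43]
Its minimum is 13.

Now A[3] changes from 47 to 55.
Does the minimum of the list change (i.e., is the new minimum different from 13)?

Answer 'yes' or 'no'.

Answer: no

Derivation:
Old min = 13
Change: A[3] 47 -> 55
Changed element was NOT the min; min changes only if 55 < 13.
New min = 13; changed? no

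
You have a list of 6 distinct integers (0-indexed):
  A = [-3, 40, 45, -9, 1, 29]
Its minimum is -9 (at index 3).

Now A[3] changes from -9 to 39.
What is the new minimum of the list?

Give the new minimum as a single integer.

Answer: -3

Derivation:
Old min = -9 (at index 3)
Change: A[3] -9 -> 39
Changed element WAS the min. Need to check: is 39 still <= all others?
  Min of remaining elements: -3
  New min = min(39, -3) = -3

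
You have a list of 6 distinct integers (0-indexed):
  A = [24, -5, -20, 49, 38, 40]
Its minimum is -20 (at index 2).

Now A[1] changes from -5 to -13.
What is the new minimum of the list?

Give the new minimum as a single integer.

Old min = -20 (at index 2)
Change: A[1] -5 -> -13
Changed element was NOT the old min.
  New min = min(old_min, new_val) = min(-20, -13) = -20

Answer: -20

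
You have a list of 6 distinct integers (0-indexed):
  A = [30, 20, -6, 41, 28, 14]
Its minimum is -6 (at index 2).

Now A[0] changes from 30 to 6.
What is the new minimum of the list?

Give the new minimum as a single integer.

Old min = -6 (at index 2)
Change: A[0] 30 -> 6
Changed element was NOT the old min.
  New min = min(old_min, new_val) = min(-6, 6) = -6

Answer: -6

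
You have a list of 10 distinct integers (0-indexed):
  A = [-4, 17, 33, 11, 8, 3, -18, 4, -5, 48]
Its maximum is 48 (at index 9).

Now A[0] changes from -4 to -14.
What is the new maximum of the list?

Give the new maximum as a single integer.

Old max = 48 (at index 9)
Change: A[0] -4 -> -14
Changed element was NOT the old max.
  New max = max(old_max, new_val) = max(48, -14) = 48

Answer: 48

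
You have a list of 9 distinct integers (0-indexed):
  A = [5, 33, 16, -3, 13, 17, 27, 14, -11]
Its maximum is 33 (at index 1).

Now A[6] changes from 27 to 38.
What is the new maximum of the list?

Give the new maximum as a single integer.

Answer: 38

Derivation:
Old max = 33 (at index 1)
Change: A[6] 27 -> 38
Changed element was NOT the old max.
  New max = max(old_max, new_val) = max(33, 38) = 38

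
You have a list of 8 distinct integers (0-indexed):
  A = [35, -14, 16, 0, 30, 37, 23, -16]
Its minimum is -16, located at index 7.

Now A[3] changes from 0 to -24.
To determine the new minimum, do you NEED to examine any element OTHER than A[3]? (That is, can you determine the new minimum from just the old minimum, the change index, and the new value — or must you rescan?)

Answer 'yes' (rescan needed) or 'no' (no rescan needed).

Old min = -16 at index 7
Change at index 3: 0 -> -24
Index 3 was NOT the min. New min = min(-16, -24). No rescan of other elements needed.
Needs rescan: no

Answer: no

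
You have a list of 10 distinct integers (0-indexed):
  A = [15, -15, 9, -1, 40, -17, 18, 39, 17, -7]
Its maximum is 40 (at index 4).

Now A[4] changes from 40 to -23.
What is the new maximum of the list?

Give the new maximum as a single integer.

Old max = 40 (at index 4)
Change: A[4] 40 -> -23
Changed element WAS the max -> may need rescan.
  Max of remaining elements: 39
  New max = max(-23, 39) = 39

Answer: 39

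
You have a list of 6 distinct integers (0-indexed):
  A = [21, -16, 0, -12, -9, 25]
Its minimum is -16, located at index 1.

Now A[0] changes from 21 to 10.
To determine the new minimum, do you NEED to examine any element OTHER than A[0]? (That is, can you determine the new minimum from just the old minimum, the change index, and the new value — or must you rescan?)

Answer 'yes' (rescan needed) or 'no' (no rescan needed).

Old min = -16 at index 1
Change at index 0: 21 -> 10
Index 0 was NOT the min. New min = min(-16, 10). No rescan of other elements needed.
Needs rescan: no

Answer: no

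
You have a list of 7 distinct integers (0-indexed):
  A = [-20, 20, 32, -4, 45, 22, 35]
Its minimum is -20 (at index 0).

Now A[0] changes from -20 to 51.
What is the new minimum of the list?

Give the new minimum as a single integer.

Old min = -20 (at index 0)
Change: A[0] -20 -> 51
Changed element WAS the min. Need to check: is 51 still <= all others?
  Min of remaining elements: -4
  New min = min(51, -4) = -4

Answer: -4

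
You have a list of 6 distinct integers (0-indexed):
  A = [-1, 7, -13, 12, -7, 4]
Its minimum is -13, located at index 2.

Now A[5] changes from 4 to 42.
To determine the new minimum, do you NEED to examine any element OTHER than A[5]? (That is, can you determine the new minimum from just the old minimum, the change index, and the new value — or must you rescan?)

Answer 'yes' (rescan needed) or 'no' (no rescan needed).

Old min = -13 at index 2
Change at index 5: 4 -> 42
Index 5 was NOT the min. New min = min(-13, 42). No rescan of other elements needed.
Needs rescan: no

Answer: no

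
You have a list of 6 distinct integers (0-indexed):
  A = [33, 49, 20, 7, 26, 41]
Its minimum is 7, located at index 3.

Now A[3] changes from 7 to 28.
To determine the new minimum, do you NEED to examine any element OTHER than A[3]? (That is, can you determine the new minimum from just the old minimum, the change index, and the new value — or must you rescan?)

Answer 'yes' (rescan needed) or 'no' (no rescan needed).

Old min = 7 at index 3
Change at index 3: 7 -> 28
Index 3 WAS the min and new value 28 > old min 7. Must rescan other elements to find the new min.
Needs rescan: yes

Answer: yes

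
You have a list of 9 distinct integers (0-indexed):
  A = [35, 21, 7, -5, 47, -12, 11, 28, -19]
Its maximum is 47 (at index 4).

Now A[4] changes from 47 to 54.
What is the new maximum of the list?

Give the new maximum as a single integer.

Old max = 47 (at index 4)
Change: A[4] 47 -> 54
Changed element WAS the max -> may need rescan.
  Max of remaining elements: 35
  New max = max(54, 35) = 54

Answer: 54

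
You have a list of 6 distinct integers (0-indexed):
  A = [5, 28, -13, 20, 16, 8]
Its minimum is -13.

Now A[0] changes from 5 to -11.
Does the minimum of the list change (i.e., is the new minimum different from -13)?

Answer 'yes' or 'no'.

Answer: no

Derivation:
Old min = -13
Change: A[0] 5 -> -11
Changed element was NOT the min; min changes only if -11 < -13.
New min = -13; changed? no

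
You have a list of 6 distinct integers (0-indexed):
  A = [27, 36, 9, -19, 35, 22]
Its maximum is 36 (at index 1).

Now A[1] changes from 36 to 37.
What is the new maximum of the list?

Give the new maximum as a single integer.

Old max = 36 (at index 1)
Change: A[1] 36 -> 37
Changed element WAS the max -> may need rescan.
  Max of remaining elements: 35
  New max = max(37, 35) = 37

Answer: 37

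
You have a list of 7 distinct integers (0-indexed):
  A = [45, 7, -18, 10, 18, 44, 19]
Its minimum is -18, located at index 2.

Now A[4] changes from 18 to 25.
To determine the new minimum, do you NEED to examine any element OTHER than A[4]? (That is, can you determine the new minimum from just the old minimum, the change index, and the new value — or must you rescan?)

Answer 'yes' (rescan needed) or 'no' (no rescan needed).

Old min = -18 at index 2
Change at index 4: 18 -> 25
Index 4 was NOT the min. New min = min(-18, 25). No rescan of other elements needed.
Needs rescan: no

Answer: no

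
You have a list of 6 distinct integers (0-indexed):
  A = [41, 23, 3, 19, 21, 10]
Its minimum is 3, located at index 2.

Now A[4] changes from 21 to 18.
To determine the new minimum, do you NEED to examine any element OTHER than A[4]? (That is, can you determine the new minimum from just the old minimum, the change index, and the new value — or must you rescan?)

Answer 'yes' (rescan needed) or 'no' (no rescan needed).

Old min = 3 at index 2
Change at index 4: 21 -> 18
Index 4 was NOT the min. New min = min(3, 18). No rescan of other elements needed.
Needs rescan: no

Answer: no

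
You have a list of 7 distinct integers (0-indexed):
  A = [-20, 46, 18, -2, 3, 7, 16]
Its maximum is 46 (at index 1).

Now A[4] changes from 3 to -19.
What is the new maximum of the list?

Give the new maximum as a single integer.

Old max = 46 (at index 1)
Change: A[4] 3 -> -19
Changed element was NOT the old max.
  New max = max(old_max, new_val) = max(46, -19) = 46

Answer: 46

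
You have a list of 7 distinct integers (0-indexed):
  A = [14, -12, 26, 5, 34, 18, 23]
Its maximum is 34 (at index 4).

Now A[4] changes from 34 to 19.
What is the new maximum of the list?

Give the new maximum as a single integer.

Old max = 34 (at index 4)
Change: A[4] 34 -> 19
Changed element WAS the max -> may need rescan.
  Max of remaining elements: 26
  New max = max(19, 26) = 26

Answer: 26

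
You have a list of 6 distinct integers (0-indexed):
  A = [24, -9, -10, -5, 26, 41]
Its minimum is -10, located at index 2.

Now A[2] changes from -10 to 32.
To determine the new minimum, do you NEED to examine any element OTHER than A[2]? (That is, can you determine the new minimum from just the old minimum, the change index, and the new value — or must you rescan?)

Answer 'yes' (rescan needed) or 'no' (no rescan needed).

Answer: yes

Derivation:
Old min = -10 at index 2
Change at index 2: -10 -> 32
Index 2 WAS the min and new value 32 > old min -10. Must rescan other elements to find the new min.
Needs rescan: yes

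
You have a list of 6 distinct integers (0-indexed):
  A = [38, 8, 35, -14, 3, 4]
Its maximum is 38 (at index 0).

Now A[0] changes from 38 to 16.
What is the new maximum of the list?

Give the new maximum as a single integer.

Answer: 35

Derivation:
Old max = 38 (at index 0)
Change: A[0] 38 -> 16
Changed element WAS the max -> may need rescan.
  Max of remaining elements: 35
  New max = max(16, 35) = 35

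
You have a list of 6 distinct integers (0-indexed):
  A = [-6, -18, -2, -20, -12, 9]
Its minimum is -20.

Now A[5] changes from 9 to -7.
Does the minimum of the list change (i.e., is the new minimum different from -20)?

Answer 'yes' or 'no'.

Answer: no

Derivation:
Old min = -20
Change: A[5] 9 -> -7
Changed element was NOT the min; min changes only if -7 < -20.
New min = -20; changed? no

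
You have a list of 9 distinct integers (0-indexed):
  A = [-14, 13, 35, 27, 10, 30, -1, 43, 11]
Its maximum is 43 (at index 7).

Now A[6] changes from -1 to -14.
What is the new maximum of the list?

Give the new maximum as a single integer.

Old max = 43 (at index 7)
Change: A[6] -1 -> -14
Changed element was NOT the old max.
  New max = max(old_max, new_val) = max(43, -14) = 43

Answer: 43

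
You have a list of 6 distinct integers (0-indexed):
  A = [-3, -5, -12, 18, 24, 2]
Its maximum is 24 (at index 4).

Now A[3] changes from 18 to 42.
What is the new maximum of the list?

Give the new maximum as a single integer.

Old max = 24 (at index 4)
Change: A[3] 18 -> 42
Changed element was NOT the old max.
  New max = max(old_max, new_val) = max(24, 42) = 42

Answer: 42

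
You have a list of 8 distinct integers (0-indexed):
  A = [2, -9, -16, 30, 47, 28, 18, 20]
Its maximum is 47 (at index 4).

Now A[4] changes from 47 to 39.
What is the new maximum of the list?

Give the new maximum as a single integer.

Old max = 47 (at index 4)
Change: A[4] 47 -> 39
Changed element WAS the max -> may need rescan.
  Max of remaining elements: 30
  New max = max(39, 30) = 39

Answer: 39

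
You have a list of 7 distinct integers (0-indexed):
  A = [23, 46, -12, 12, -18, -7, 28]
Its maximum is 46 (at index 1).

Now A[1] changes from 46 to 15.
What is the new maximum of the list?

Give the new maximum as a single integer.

Old max = 46 (at index 1)
Change: A[1] 46 -> 15
Changed element WAS the max -> may need rescan.
  Max of remaining elements: 28
  New max = max(15, 28) = 28

Answer: 28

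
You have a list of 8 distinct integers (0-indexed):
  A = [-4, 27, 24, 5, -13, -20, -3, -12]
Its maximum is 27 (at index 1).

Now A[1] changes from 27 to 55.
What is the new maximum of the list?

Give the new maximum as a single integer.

Old max = 27 (at index 1)
Change: A[1] 27 -> 55
Changed element WAS the max -> may need rescan.
  Max of remaining elements: 24
  New max = max(55, 24) = 55

Answer: 55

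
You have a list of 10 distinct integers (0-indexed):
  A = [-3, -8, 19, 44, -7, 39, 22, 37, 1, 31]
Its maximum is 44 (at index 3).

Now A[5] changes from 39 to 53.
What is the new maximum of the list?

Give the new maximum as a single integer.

Answer: 53

Derivation:
Old max = 44 (at index 3)
Change: A[5] 39 -> 53
Changed element was NOT the old max.
  New max = max(old_max, new_val) = max(44, 53) = 53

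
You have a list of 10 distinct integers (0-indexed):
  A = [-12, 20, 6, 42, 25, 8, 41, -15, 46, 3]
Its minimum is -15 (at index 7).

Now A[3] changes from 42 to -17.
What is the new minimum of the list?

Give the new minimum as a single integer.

Answer: -17

Derivation:
Old min = -15 (at index 7)
Change: A[3] 42 -> -17
Changed element was NOT the old min.
  New min = min(old_min, new_val) = min(-15, -17) = -17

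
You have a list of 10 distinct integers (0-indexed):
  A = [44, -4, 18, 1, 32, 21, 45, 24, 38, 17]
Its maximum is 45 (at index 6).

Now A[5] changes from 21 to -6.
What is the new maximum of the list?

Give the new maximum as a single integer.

Old max = 45 (at index 6)
Change: A[5] 21 -> -6
Changed element was NOT the old max.
  New max = max(old_max, new_val) = max(45, -6) = 45

Answer: 45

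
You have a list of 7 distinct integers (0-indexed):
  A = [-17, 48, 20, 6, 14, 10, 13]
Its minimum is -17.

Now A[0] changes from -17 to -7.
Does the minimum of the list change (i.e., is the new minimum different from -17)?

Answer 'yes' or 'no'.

Answer: yes

Derivation:
Old min = -17
Change: A[0] -17 -> -7
Changed element was the min; new min must be rechecked.
New min = -7; changed? yes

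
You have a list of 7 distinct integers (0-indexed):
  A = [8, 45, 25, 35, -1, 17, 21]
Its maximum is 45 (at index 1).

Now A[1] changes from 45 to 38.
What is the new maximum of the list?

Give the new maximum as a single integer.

Old max = 45 (at index 1)
Change: A[1] 45 -> 38
Changed element WAS the max -> may need rescan.
  Max of remaining elements: 35
  New max = max(38, 35) = 38

Answer: 38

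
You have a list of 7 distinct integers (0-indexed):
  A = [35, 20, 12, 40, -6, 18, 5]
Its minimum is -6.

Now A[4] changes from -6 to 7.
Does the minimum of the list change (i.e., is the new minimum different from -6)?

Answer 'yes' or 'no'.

Answer: yes

Derivation:
Old min = -6
Change: A[4] -6 -> 7
Changed element was the min; new min must be rechecked.
New min = 5; changed? yes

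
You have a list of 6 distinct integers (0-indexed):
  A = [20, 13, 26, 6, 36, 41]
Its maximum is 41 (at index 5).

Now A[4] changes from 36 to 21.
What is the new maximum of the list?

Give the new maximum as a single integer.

Answer: 41

Derivation:
Old max = 41 (at index 5)
Change: A[4] 36 -> 21
Changed element was NOT the old max.
  New max = max(old_max, new_val) = max(41, 21) = 41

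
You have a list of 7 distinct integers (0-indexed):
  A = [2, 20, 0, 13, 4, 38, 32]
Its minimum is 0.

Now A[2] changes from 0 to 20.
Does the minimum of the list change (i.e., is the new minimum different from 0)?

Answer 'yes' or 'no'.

Answer: yes

Derivation:
Old min = 0
Change: A[2] 0 -> 20
Changed element was the min; new min must be rechecked.
New min = 2; changed? yes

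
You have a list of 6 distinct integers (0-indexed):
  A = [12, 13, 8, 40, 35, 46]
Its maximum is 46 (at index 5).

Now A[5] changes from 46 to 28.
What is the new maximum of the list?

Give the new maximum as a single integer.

Old max = 46 (at index 5)
Change: A[5] 46 -> 28
Changed element WAS the max -> may need rescan.
  Max of remaining elements: 40
  New max = max(28, 40) = 40

Answer: 40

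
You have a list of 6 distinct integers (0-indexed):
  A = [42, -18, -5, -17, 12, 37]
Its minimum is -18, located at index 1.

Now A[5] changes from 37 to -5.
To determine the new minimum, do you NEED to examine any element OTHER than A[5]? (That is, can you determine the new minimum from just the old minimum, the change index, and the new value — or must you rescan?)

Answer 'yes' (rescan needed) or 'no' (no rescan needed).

Old min = -18 at index 1
Change at index 5: 37 -> -5
Index 5 was NOT the min. New min = min(-18, -5). No rescan of other elements needed.
Needs rescan: no

Answer: no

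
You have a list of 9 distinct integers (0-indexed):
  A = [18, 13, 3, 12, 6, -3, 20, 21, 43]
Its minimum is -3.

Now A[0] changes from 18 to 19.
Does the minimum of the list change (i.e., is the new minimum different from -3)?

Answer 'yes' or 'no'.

Old min = -3
Change: A[0] 18 -> 19
Changed element was NOT the min; min changes only if 19 < -3.
New min = -3; changed? no

Answer: no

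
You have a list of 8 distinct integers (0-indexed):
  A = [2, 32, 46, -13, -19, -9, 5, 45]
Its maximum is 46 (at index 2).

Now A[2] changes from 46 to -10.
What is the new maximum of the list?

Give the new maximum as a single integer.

Answer: 45

Derivation:
Old max = 46 (at index 2)
Change: A[2] 46 -> -10
Changed element WAS the max -> may need rescan.
  Max of remaining elements: 45
  New max = max(-10, 45) = 45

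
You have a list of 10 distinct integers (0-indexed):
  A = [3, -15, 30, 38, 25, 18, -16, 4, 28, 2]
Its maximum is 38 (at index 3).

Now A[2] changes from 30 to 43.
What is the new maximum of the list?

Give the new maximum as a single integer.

Answer: 43

Derivation:
Old max = 38 (at index 3)
Change: A[2] 30 -> 43
Changed element was NOT the old max.
  New max = max(old_max, new_val) = max(38, 43) = 43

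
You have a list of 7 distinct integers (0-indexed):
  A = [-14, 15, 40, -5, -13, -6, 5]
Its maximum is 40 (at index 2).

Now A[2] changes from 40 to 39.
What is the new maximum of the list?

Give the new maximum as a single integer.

Old max = 40 (at index 2)
Change: A[2] 40 -> 39
Changed element WAS the max -> may need rescan.
  Max of remaining elements: 15
  New max = max(39, 15) = 39

Answer: 39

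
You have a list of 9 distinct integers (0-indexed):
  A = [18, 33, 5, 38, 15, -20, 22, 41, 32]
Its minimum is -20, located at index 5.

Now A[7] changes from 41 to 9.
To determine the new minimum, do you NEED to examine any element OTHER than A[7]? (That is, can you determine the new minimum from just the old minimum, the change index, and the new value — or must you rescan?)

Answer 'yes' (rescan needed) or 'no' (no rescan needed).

Old min = -20 at index 5
Change at index 7: 41 -> 9
Index 7 was NOT the min. New min = min(-20, 9). No rescan of other elements needed.
Needs rescan: no

Answer: no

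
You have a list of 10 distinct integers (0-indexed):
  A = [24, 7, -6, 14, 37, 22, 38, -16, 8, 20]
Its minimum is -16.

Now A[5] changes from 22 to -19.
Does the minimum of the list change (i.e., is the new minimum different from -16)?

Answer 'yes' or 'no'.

Old min = -16
Change: A[5] 22 -> -19
Changed element was NOT the min; min changes only if -19 < -16.
New min = -19; changed? yes

Answer: yes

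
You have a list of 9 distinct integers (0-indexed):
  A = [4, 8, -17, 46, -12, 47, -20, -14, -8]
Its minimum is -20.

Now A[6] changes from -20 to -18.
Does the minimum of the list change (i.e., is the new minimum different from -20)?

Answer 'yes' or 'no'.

Old min = -20
Change: A[6] -20 -> -18
Changed element was the min; new min must be rechecked.
New min = -18; changed? yes

Answer: yes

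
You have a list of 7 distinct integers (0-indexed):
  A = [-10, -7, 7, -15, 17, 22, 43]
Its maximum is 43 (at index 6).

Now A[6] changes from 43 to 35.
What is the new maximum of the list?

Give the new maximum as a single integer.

Answer: 35

Derivation:
Old max = 43 (at index 6)
Change: A[6] 43 -> 35
Changed element WAS the max -> may need rescan.
  Max of remaining elements: 22
  New max = max(35, 22) = 35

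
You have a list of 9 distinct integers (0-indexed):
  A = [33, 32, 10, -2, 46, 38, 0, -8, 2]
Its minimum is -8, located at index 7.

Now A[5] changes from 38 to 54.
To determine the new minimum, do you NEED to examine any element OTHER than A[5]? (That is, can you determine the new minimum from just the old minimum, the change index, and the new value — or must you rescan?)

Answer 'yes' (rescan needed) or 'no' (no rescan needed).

Answer: no

Derivation:
Old min = -8 at index 7
Change at index 5: 38 -> 54
Index 5 was NOT the min. New min = min(-8, 54). No rescan of other elements needed.
Needs rescan: no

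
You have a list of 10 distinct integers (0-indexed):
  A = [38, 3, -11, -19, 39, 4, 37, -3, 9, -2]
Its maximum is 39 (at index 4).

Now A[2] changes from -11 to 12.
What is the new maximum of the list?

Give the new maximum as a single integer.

Old max = 39 (at index 4)
Change: A[2] -11 -> 12
Changed element was NOT the old max.
  New max = max(old_max, new_val) = max(39, 12) = 39

Answer: 39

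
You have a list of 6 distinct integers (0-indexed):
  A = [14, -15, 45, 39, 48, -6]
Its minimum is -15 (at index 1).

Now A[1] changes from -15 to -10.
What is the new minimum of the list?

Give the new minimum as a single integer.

Answer: -10

Derivation:
Old min = -15 (at index 1)
Change: A[1] -15 -> -10
Changed element WAS the min. Need to check: is -10 still <= all others?
  Min of remaining elements: -6
  New min = min(-10, -6) = -10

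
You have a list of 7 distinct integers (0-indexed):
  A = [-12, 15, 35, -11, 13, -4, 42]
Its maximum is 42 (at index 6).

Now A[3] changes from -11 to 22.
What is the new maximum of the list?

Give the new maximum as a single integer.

Old max = 42 (at index 6)
Change: A[3] -11 -> 22
Changed element was NOT the old max.
  New max = max(old_max, new_val) = max(42, 22) = 42

Answer: 42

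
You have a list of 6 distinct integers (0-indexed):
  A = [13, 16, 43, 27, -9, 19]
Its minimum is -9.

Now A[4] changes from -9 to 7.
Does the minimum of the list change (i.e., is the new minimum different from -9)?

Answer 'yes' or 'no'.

Old min = -9
Change: A[4] -9 -> 7
Changed element was the min; new min must be rechecked.
New min = 7; changed? yes

Answer: yes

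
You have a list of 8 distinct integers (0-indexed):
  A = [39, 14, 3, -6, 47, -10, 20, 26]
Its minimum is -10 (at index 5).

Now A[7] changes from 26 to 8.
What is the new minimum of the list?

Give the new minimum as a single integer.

Answer: -10

Derivation:
Old min = -10 (at index 5)
Change: A[7] 26 -> 8
Changed element was NOT the old min.
  New min = min(old_min, new_val) = min(-10, 8) = -10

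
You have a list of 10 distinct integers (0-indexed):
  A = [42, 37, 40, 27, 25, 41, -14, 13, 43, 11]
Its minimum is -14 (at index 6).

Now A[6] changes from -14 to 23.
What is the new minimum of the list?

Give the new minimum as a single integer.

Old min = -14 (at index 6)
Change: A[6] -14 -> 23
Changed element WAS the min. Need to check: is 23 still <= all others?
  Min of remaining elements: 11
  New min = min(23, 11) = 11

Answer: 11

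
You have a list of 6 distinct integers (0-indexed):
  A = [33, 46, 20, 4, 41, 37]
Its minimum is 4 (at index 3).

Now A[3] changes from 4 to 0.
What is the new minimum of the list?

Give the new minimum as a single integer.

Old min = 4 (at index 3)
Change: A[3] 4 -> 0
Changed element WAS the min. Need to check: is 0 still <= all others?
  Min of remaining elements: 20
  New min = min(0, 20) = 0

Answer: 0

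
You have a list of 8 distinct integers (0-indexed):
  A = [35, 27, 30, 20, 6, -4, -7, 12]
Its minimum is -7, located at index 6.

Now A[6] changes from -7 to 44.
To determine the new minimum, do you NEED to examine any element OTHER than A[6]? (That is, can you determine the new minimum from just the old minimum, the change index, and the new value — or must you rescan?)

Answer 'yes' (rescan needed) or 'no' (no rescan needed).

Old min = -7 at index 6
Change at index 6: -7 -> 44
Index 6 WAS the min and new value 44 > old min -7. Must rescan other elements to find the new min.
Needs rescan: yes

Answer: yes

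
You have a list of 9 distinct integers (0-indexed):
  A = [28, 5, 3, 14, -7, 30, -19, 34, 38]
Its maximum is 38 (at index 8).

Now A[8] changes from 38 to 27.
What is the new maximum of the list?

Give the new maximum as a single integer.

Old max = 38 (at index 8)
Change: A[8] 38 -> 27
Changed element WAS the max -> may need rescan.
  Max of remaining elements: 34
  New max = max(27, 34) = 34

Answer: 34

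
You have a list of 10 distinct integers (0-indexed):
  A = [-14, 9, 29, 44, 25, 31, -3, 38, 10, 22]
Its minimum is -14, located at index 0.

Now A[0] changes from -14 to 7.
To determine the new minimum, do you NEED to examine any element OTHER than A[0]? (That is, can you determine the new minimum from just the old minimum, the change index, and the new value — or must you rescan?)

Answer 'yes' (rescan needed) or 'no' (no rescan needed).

Old min = -14 at index 0
Change at index 0: -14 -> 7
Index 0 WAS the min and new value 7 > old min -14. Must rescan other elements to find the new min.
Needs rescan: yes

Answer: yes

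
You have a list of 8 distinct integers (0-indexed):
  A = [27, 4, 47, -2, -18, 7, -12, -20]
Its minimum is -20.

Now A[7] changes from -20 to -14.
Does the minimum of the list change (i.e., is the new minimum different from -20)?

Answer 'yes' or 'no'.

Answer: yes

Derivation:
Old min = -20
Change: A[7] -20 -> -14
Changed element was the min; new min must be rechecked.
New min = -18; changed? yes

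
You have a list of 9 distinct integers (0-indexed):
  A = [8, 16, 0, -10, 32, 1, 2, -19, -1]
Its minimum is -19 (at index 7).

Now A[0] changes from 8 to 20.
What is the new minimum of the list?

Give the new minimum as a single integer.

Answer: -19

Derivation:
Old min = -19 (at index 7)
Change: A[0] 8 -> 20
Changed element was NOT the old min.
  New min = min(old_min, new_val) = min(-19, 20) = -19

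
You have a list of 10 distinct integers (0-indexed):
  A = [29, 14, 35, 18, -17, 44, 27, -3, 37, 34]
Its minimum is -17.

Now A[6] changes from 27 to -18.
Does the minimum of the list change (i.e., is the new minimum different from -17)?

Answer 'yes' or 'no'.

Answer: yes

Derivation:
Old min = -17
Change: A[6] 27 -> -18
Changed element was NOT the min; min changes only if -18 < -17.
New min = -18; changed? yes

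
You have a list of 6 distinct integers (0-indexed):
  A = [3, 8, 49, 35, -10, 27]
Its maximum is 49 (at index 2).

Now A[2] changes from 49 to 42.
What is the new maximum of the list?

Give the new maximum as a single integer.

Old max = 49 (at index 2)
Change: A[2] 49 -> 42
Changed element WAS the max -> may need rescan.
  Max of remaining elements: 35
  New max = max(42, 35) = 42

Answer: 42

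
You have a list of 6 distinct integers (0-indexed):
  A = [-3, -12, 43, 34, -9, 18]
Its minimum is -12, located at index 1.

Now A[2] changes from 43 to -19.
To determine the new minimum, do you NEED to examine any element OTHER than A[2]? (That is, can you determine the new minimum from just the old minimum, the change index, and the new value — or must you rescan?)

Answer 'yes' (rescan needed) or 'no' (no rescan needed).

Old min = -12 at index 1
Change at index 2: 43 -> -19
Index 2 was NOT the min. New min = min(-12, -19). No rescan of other elements needed.
Needs rescan: no

Answer: no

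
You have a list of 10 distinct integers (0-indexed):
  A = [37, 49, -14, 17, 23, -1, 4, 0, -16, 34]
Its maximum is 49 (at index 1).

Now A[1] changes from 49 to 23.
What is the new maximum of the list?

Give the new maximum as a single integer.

Answer: 37

Derivation:
Old max = 49 (at index 1)
Change: A[1] 49 -> 23
Changed element WAS the max -> may need rescan.
  Max of remaining elements: 37
  New max = max(23, 37) = 37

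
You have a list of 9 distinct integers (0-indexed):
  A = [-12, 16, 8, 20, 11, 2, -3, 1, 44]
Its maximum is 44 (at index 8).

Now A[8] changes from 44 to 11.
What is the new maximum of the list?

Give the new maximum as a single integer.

Answer: 20

Derivation:
Old max = 44 (at index 8)
Change: A[8] 44 -> 11
Changed element WAS the max -> may need rescan.
  Max of remaining elements: 20
  New max = max(11, 20) = 20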